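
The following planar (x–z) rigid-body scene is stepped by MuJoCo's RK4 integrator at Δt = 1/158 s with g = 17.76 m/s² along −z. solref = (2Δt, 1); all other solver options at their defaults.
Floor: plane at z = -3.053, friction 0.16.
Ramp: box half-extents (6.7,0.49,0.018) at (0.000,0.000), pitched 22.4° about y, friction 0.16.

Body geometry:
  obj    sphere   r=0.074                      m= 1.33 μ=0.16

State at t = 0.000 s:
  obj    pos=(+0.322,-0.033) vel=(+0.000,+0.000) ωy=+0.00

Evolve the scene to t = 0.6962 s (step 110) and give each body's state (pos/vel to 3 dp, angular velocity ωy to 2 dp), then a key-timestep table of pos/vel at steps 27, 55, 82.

State at t = 0.6962 s:
  obj    pos=(+1.405,-0.480) vel=(+3.112,-1.283) ωy=+45.46

Key-timestep trajectory:
   step    t(s)  obj.x    obj.z    obj.vx   obj.vz 
     27  0.1709   +0.387  -0.060  +0.764  -0.315
     55  0.3481   +0.593  -0.145  +1.556  -0.641
     82  0.5190   +0.924  -0.281  +2.320  -0.956


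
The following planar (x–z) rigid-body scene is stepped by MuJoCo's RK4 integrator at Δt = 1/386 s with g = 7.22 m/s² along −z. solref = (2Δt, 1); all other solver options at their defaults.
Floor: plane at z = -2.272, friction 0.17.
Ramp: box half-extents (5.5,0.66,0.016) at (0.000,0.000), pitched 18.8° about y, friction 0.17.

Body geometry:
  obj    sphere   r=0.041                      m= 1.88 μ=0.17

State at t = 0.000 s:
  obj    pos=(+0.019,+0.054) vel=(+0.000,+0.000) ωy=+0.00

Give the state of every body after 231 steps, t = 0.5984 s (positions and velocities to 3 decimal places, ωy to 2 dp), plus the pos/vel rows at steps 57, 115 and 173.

State at t = 0.5984 s:
  obj    pos=(+0.301,-0.042) vel=(+0.942,-0.321) ωy=+24.25

Key-timestep trajectory:
   step    t(s)  obj.x    obj.z    obj.vx   obj.vz 
     57  0.1477   +0.036  +0.048  +0.232  -0.079
    115  0.2979   +0.089  +0.030  +0.469  -0.160
    173  0.4482   +0.177  +0.000  +0.705  -0.240


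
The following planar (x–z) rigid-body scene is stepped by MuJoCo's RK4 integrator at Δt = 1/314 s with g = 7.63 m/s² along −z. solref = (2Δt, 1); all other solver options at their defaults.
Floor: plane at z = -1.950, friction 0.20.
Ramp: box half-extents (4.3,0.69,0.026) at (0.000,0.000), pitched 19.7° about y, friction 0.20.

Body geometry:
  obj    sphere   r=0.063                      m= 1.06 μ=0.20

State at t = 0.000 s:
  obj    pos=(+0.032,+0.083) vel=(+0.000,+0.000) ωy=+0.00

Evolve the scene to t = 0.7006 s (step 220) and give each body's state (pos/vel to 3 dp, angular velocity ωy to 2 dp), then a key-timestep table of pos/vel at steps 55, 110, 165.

State at t = 0.7006 s:
  obj    pos=(+0.457,-0.069) vel=(+1.212,-0.434) ωy=+20.43

Key-timestep trajectory:
   step    t(s)  obj.x    obj.z    obj.vx   obj.vz 
     55  0.1752   +0.059  +0.074  +0.303  -0.109
    110  0.3503   +0.138  +0.045  +0.606  -0.217
    165  0.5255   +0.271  -0.002  +0.909  -0.325


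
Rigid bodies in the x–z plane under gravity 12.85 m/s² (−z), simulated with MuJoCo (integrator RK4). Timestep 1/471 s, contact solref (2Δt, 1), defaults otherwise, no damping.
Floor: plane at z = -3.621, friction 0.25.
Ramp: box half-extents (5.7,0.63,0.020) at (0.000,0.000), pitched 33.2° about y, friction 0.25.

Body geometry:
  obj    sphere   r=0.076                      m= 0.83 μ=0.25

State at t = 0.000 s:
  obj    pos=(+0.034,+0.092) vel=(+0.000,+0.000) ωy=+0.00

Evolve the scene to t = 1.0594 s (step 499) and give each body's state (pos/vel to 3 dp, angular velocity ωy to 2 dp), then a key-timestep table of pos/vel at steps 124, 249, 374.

State at t = 1.0594 s:
  obj    pos=(+2.395,-1.452) vel=(+4.456,-2.916) ωy=+70.05

Key-timestep trajectory:
   step    t(s)  obj.x    obj.z    obj.vx   obj.vz 
    124  0.2633   +0.180  -0.003  +1.107  -0.725
    249  0.5287   +0.622  -0.292  +2.223  -1.455
    374  0.7941   +1.360  -0.775  +3.340  -2.185


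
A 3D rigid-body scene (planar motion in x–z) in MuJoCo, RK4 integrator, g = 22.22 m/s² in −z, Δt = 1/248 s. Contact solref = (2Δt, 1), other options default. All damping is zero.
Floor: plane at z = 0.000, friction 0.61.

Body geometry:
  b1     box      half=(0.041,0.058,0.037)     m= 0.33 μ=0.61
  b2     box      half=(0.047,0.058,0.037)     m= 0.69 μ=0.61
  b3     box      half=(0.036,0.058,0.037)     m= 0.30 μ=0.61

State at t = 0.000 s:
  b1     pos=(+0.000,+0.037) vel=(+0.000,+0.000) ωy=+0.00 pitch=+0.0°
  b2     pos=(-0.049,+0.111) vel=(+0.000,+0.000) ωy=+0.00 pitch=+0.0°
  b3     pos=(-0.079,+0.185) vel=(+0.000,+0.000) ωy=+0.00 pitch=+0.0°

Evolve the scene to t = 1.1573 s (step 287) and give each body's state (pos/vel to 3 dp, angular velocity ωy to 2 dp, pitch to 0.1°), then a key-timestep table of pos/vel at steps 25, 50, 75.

State at t = 1.1573 s:
  b1     pos=(+0.000,+0.037) vel=(+0.000,+0.000) ωy=+0.00 pitch=+0.0°
  b2     pos=(-0.093,+0.047) vel=(+0.000,+0.000) ωy=+0.00 pitch=-90.0°
  b3     pos=(-0.209,+0.036) vel=(+0.000,+0.000) ωy=+0.00 pitch=-90.0°

Key-timestep trajectory:
   step    t(s)  b1.x    b1.z    b1.vx   b1.vz   b2.x    b2.z    b2.vx   b2.vz   b3.x    b3.z    b3.vx   b3.vz 
     25  0.1008   +0.000  +0.037  +0.002  +0.000   -0.061  +0.106  -0.270  -0.171   -0.116  +0.164  -0.765  -0.620
     50  0.2016   +0.000  +0.037  +0.000  +0.000   -0.096  +0.046  -0.058  +0.265   -0.207  +0.033  -0.485  +0.457
     75  0.3024   +0.000  +0.037  +0.000  +0.000   -0.093  +0.047  +0.002  +0.003   -0.218  +0.044  +0.233  -0.150


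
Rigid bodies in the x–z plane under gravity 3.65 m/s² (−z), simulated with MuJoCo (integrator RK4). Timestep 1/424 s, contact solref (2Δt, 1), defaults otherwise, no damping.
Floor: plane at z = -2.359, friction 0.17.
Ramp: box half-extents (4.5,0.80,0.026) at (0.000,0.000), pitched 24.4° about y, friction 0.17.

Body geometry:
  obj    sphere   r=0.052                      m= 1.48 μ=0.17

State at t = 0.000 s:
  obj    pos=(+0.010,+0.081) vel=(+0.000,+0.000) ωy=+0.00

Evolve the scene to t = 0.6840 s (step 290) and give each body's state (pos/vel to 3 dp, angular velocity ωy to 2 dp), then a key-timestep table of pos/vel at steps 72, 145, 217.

State at t = 0.6840 s:
  obj    pos=(+0.239,-0.023) vel=(+0.671,-0.304) ωy=+14.16

Key-timestep trajectory:
   step    t(s)  obj.x    obj.z    obj.vx   obj.vz 
     72  0.1698   +0.024  +0.075  +0.167  -0.076
    145  0.3420   +0.067  +0.055  +0.335  -0.152
    217  0.5118   +0.139  +0.023  +0.502  -0.228


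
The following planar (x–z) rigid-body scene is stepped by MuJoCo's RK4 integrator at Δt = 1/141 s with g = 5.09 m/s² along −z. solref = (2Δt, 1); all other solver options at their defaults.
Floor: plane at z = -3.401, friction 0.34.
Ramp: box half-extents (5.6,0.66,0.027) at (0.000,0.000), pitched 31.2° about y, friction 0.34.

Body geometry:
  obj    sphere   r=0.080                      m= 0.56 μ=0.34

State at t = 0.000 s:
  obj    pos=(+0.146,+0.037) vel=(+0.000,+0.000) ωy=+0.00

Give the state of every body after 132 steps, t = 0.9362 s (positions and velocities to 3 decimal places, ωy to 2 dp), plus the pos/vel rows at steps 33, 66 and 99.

State at t = 0.9362 s:
  obj    pos=(+0.852,-0.391) vel=(+1.508,-0.913) ωy=+22.03

Key-timestep trajectory:
   step    t(s)  obj.x    obj.z    obj.vx   obj.vz 
     33  0.2340   +0.190  +0.010  +0.377  -0.228
     66  0.4681   +0.322  -0.070  +0.754  -0.457
     99  0.7021   +0.543  -0.204  +1.131  -0.685


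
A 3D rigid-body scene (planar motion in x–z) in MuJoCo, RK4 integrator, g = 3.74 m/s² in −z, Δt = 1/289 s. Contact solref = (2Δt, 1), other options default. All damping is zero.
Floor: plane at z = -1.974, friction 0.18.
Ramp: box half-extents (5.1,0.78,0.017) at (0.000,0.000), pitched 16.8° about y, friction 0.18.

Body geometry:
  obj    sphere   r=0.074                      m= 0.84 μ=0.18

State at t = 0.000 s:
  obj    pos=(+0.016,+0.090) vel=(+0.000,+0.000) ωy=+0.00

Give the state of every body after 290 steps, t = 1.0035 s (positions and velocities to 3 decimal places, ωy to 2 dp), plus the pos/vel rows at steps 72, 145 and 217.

State at t = 1.0035 s:
  obj    pos=(+0.388,-0.022) vel=(+0.742,-0.224) ωy=+10.47

Key-timestep trajectory:
   step    t(s)  obj.x    obj.z    obj.vx   obj.vz 
     72  0.2491   +0.039  +0.083  +0.184  -0.056
    145  0.5017   +0.109  +0.062  +0.371  -0.112
    217  0.7509   +0.224  +0.027  +0.555  -0.168


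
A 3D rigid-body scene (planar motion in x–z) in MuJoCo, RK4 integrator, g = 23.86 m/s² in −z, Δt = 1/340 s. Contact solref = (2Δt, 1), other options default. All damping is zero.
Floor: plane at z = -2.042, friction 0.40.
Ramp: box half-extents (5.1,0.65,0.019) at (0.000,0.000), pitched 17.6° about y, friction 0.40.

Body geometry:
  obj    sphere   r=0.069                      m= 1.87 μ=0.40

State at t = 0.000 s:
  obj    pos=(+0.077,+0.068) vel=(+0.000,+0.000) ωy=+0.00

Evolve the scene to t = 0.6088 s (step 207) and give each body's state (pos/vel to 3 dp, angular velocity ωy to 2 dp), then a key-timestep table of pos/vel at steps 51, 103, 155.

State at t = 0.6088 s:
  obj    pos=(+0.987,-0.221) vel=(+2.991,-0.949) ωy=+45.46

Key-timestep trajectory:
   step    t(s)  obj.x    obj.z    obj.vx   obj.vz 
     51  0.1500   +0.132  +0.050  +0.737  -0.234
    103  0.3029   +0.302  -0.004  +1.488  -0.472
    155  0.4559   +0.587  -0.094  +2.239  -0.710


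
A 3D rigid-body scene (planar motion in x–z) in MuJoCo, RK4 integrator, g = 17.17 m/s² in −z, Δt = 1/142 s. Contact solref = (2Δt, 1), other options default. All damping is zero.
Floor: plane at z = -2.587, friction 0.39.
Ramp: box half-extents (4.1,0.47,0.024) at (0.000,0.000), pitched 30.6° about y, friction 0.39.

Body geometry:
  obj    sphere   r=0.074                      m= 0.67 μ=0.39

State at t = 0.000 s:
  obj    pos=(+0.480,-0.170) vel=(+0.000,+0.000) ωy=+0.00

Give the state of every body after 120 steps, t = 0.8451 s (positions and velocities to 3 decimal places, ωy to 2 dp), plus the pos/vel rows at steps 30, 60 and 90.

State at t = 0.8451 s:
  obj    pos=(+2.399,-1.305) vel=(+4.541,-2.686) ωy=+71.28

Key-timestep trajectory:
   step    t(s)  obj.x    obj.z    obj.vx   obj.vz 
     30  0.2113   +0.600  -0.241  +1.136  -0.672
     60  0.4225   +0.960  -0.454  +2.271  -1.343
     90  0.6338   +1.559  -0.808  +3.406  -2.014


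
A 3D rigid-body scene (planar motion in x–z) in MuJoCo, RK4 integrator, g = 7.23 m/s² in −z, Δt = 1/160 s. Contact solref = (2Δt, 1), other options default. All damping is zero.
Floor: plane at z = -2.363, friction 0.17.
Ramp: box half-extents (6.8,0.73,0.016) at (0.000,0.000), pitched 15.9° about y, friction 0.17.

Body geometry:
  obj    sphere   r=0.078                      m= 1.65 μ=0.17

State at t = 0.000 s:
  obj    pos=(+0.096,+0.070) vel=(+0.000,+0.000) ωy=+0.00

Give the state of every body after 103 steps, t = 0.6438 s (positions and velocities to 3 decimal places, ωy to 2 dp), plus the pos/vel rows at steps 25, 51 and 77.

State at t = 0.6438 s:
  obj    pos=(+0.378,-0.010) vel=(+0.876,-0.250) ωy=+11.67

Key-timestep trajectory:
   step    t(s)  obj.x    obj.z    obj.vx   obj.vz 
     25  0.1562   +0.113  +0.066  +0.213  -0.061
     51  0.3188   +0.165  +0.051  +0.434  -0.124
     77  0.4813   +0.254  +0.025  +0.655  -0.187


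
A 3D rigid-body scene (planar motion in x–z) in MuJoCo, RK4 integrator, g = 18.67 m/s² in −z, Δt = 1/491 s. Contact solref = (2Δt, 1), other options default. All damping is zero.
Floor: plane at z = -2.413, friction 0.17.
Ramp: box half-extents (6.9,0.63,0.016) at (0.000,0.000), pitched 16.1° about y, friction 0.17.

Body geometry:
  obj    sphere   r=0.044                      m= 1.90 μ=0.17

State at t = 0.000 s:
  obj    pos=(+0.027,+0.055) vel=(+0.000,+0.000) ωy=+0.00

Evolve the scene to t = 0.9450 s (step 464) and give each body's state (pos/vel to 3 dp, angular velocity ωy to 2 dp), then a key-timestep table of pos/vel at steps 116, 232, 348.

State at t = 0.9450 s:
  obj    pos=(+1.614,-0.403) vel=(+3.358,-0.969) ωy=+79.42

Key-timestep trajectory:
   step    t(s)  obj.x    obj.z    obj.vx   obj.vz 
    116  0.2363   +0.126  +0.026  +0.840  -0.242
    232  0.4725   +0.424  -0.060  +1.679  -0.485
    348  0.7088   +0.919  -0.203  +2.518  -0.727


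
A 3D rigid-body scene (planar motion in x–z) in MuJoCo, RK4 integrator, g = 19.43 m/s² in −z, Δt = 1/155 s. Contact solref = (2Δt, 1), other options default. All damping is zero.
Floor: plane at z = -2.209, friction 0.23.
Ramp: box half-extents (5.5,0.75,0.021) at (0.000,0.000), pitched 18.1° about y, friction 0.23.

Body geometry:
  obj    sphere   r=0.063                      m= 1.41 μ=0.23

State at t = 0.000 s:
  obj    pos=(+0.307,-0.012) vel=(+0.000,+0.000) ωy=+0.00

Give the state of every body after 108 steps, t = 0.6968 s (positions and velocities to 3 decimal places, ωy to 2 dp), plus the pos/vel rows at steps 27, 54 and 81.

State at t = 0.6968 s:
  obj    pos=(+1.302,-0.337) vel=(+2.856,-0.933) ωy=+47.67

Key-timestep trajectory:
   step    t(s)  obj.x    obj.z    obj.vx   obj.vz 
     27  0.1742   +0.369  -0.032  +0.714  -0.233
     54  0.3484   +0.556  -0.093  +1.428  -0.467
     81  0.5226   +0.867  -0.195  +2.142  -0.700


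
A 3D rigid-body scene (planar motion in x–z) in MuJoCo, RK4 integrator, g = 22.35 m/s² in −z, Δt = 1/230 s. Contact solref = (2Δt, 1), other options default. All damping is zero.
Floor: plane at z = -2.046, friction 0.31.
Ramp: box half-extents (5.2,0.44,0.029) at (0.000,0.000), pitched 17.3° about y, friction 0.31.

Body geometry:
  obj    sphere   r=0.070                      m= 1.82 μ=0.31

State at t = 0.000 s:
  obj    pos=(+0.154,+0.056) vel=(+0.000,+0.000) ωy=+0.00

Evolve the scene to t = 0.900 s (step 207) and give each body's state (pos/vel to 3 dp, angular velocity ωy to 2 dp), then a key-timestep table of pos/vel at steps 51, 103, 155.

State at t = 0.900 s:
  obj    pos=(+1.990,-0.516) vel=(+4.079,-1.271) ωy=+61.03

Key-timestep trajectory:
   step    t(s)  obj.x    obj.z    obj.vx   obj.vz 
     51  0.2217   +0.265  +0.021  +1.005  -0.313
    103  0.4478   +0.609  -0.086  +2.030  -0.632
    155  0.6739   +1.183  -0.265  +3.055  -0.951


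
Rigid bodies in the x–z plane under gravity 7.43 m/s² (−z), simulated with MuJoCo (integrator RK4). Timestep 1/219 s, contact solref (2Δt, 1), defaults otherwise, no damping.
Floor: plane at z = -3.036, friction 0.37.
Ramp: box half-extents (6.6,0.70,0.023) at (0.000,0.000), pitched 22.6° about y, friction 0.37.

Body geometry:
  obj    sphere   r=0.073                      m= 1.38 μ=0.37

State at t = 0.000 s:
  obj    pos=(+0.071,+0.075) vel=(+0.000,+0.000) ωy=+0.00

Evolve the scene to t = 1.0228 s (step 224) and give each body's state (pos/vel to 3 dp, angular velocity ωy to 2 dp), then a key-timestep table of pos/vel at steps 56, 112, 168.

State at t = 1.0228 s:
  obj    pos=(+1.056,-0.336) vel=(+1.926,-0.802) ωy=+28.57

Key-timestep trajectory:
   step    t(s)  obj.x    obj.z    obj.vx   obj.vz 
     56  0.2557   +0.132  +0.049  +0.482  -0.200
    112  0.5114   +0.317  -0.028  +0.963  -0.401
    168  0.7671   +0.625  -0.156  +1.444  -0.601


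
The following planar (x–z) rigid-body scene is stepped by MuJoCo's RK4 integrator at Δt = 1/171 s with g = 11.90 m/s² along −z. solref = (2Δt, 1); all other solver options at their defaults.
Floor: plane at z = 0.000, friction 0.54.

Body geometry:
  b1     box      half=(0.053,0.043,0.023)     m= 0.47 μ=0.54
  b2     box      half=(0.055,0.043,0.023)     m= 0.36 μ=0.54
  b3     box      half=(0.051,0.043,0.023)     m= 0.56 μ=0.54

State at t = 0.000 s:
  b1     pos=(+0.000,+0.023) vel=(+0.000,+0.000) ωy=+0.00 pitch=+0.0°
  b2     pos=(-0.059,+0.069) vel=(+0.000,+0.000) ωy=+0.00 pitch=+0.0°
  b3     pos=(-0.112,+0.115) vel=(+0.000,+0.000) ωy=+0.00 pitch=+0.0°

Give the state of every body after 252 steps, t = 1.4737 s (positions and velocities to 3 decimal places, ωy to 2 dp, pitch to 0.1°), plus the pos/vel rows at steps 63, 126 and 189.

State at t = 1.4737 s:
  b1     pos=(+0.001,+0.023) vel=(+0.001,+0.000) ωy=+0.00 pitch=+0.0°
  b2     pos=(-0.073,+0.056) vel=(+0.000,+0.000) ωy=+0.02 pitch=-48.4°
  b3     pos=(-0.144,+0.052) vel=(+0.000,+0.000) ωy=+0.01 pitch=-43.6°

Key-timestep trajectory:
   step    t(s)  b1.x    b1.z    b1.vx   b1.vz   b2.x    b2.z    b2.vx   b2.vz   b3.x    b3.z    b3.vx   b3.vz 
     63  0.3684   +0.001  +0.023  +0.001  +0.001   -0.073  +0.057  +0.000  +0.004   -0.144  +0.052  -0.003  +0.002
    126  0.7368   +0.001  +0.023  +0.001  +0.000   -0.073  +0.057  +0.000  +0.000   -0.144  +0.052  +0.000  +0.000
    189  1.1053   +0.001  +0.023  +0.001  +0.000   -0.073  +0.057  +0.000  +0.000   -0.144  +0.052  +0.000  +0.000


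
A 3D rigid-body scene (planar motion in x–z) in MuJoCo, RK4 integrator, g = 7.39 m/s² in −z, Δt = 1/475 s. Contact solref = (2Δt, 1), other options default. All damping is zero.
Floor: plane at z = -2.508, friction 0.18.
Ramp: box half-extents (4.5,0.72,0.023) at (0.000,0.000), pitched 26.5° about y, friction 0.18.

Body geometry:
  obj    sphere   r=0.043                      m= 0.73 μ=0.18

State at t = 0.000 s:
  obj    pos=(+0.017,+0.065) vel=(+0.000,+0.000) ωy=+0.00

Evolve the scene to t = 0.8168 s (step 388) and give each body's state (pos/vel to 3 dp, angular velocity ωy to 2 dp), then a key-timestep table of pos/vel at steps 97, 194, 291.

State at t = 0.8168 s:
  obj    pos=(+0.720,-0.285) vel=(+1.722,-0.858) ωy=+44.74

Key-timestep trajectory:
   step    t(s)  obj.x    obj.z    obj.vx   obj.vz 
     97  0.2042   +0.061  +0.043  +0.431  -0.215
    194  0.4084   +0.193  -0.022  +0.861  -0.429
    291  0.6126   +0.413  -0.132  +1.291  -0.644


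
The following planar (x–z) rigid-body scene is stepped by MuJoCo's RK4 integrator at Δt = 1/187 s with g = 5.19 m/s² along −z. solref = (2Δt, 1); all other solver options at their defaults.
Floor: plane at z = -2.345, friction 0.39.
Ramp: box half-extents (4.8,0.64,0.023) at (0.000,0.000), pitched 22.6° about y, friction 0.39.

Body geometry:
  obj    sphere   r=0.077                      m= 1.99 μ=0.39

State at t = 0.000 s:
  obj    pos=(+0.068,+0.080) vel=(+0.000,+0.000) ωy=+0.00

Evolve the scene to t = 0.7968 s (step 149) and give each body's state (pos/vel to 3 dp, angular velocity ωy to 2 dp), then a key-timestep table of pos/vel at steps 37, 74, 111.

State at t = 0.7968 s:
  obj    pos=(+0.486,-0.094) vel=(+1.048,-0.436) ωy=+14.74

Key-timestep trajectory:
   step    t(s)  obj.x    obj.z    obj.vx   obj.vz 
     37  0.1979   +0.094  +0.069  +0.260  -0.108
     74  0.3957   +0.171  +0.037  +0.521  -0.217
    111  0.5936   +0.300  -0.016  +0.781  -0.325


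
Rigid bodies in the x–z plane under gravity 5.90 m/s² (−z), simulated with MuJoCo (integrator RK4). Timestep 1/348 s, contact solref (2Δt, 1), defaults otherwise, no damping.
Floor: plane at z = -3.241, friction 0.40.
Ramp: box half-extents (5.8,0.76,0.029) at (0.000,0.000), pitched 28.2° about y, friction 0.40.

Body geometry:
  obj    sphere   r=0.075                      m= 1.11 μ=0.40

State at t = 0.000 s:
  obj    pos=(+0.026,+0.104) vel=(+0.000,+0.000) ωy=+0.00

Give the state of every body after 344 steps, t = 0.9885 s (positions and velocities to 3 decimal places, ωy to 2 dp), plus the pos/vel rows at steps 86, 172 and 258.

State at t = 0.9885 s:
  obj    pos=(+0.884,-0.356) vel=(+1.735,-0.930) ωy=+26.25

Key-timestep trajectory:
   step    t(s)  obj.x    obj.z    obj.vx   obj.vz 
     86  0.2471   +0.080  +0.075  +0.434  -0.233
    172  0.4943   +0.240  -0.011  +0.868  -0.465
    258  0.7414   +0.508  -0.155  +1.301  -0.698


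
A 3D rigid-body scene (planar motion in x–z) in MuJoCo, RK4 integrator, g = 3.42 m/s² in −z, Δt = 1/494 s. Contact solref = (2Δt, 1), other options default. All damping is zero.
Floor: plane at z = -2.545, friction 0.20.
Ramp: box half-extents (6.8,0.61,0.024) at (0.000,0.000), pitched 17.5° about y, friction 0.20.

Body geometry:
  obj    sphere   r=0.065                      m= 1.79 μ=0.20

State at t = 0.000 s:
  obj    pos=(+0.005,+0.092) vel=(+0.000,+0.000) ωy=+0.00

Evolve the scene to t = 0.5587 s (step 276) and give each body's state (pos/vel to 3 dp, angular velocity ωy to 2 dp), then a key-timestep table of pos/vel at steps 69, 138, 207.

State at t = 0.5587 s:
  obj    pos=(+0.114,+0.057) vel=(+0.391,-0.123) ωy=+6.31

Key-timestep trajectory:
   step    t(s)  obj.x    obj.z    obj.vx   obj.vz 
     69  0.1397   +0.012  +0.090  +0.098  -0.031
    138  0.2794   +0.032  +0.083  +0.196  -0.062
    207  0.4190   +0.066  +0.072  +0.294  -0.093


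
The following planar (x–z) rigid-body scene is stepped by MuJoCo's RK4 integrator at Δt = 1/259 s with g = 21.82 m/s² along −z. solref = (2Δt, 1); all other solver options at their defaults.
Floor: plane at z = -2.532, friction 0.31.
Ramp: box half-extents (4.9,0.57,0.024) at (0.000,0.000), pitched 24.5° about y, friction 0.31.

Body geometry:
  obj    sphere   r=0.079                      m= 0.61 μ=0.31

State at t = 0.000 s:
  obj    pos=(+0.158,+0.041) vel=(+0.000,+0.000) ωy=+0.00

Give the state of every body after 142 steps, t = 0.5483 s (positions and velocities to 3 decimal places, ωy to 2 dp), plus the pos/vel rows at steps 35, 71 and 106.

State at t = 0.5483 s:
  obj    pos=(+1.042,-0.362) vel=(+3.225,-1.470) ωy=+44.85

Key-timestep trajectory:
   step    t(s)  obj.x    obj.z    obj.vx   obj.vz 
     35  0.1351   +0.212  +0.017  +0.795  -0.362
     71  0.2741   +0.379  -0.060  +1.612  -0.735
    106  0.4093   +0.651  -0.183  +2.407  -1.097


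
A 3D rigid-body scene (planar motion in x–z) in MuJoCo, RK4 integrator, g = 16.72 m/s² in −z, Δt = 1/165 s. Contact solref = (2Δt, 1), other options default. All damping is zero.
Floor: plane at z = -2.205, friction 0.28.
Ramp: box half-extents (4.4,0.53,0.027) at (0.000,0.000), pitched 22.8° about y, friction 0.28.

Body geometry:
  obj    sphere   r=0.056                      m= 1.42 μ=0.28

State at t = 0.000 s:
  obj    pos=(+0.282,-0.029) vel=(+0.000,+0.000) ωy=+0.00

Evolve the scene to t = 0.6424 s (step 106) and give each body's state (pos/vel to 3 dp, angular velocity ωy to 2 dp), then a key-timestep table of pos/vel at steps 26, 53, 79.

State at t = 0.6424 s:
  obj    pos=(+1.163,-0.399) vel=(+2.741,-1.152) ωy=+53.08

Key-timestep trajectory:
   step    t(s)  obj.x    obj.z    obj.vx   obj.vz 
     26  0.1576   +0.335  -0.051  +0.672  -0.283
     53  0.3212   +0.502  -0.121  +1.371  -0.576
     79  0.4788   +0.771  -0.234  +2.043  -0.859


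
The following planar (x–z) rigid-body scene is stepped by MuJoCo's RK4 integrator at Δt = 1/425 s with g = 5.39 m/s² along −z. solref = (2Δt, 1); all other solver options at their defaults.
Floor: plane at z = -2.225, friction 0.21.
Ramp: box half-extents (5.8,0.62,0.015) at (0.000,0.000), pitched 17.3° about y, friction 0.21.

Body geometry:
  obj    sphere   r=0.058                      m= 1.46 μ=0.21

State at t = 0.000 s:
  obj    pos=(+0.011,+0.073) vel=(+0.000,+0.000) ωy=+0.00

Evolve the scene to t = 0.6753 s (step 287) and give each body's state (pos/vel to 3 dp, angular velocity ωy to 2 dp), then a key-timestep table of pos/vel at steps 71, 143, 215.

State at t = 0.6753 s:
  obj    pos=(+0.260,-0.005) vel=(+0.738,-0.230) ωy=+13.33

Key-timestep trajectory:
   step    t(s)  obj.x    obj.z    obj.vx   obj.vz 
     71  0.1671   +0.026  +0.068  +0.183  -0.057
    143  0.3365   +0.073  +0.054  +0.368  -0.115
    215  0.5059   +0.151  +0.029  +0.553  -0.172


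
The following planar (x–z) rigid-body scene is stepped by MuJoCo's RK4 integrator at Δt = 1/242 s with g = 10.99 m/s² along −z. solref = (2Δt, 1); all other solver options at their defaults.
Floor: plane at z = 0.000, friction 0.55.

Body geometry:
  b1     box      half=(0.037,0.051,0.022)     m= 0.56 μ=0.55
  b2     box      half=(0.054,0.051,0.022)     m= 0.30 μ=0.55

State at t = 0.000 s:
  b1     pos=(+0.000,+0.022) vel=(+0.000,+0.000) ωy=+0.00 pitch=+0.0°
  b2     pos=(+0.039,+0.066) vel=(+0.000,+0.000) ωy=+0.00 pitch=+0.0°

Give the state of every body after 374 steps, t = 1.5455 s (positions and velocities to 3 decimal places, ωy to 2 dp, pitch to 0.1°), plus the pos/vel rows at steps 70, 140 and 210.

State at t = 1.5455 s:
  b1     pos=(+0.000,+0.022) vel=(+0.000,+0.000) ωy=+0.00 pitch=+0.0°
  b2     pos=(+0.094,+0.054) vel=(+0.000,+0.000) ωy=+0.00 pitch=+90.0°

Key-timestep trajectory:
   step    t(s)  b1.x    b1.z    b1.vx   b1.vz   b2.x    b2.z    b2.vx   b2.vz 
     70  0.2893   +0.000  +0.022  +0.000  +0.000   +0.062  +0.057  +0.152  +0.041
    140  0.5785   +0.000  +0.022  +0.000  +0.000   +0.103  +0.057  +0.074  +0.018
    210  0.8678   +0.000  +0.022  +0.000  +0.000   +0.096  +0.054  +0.078  +0.042


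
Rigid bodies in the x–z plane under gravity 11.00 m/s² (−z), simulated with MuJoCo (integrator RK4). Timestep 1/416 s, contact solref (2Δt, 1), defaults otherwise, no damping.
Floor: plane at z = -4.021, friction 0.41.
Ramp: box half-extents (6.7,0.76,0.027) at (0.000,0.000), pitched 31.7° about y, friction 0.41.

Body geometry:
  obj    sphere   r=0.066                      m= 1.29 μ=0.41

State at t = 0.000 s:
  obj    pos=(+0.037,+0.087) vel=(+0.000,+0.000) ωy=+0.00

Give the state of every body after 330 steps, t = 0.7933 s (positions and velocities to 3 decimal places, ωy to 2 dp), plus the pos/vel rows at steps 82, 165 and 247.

State at t = 0.7933 s:
  obj    pos=(+1.142,-0.596) vel=(+2.787,-1.721) ωy=+49.62

Key-timestep trajectory:
   step    t(s)  obj.x    obj.z    obj.vx   obj.vz 
     82  0.1971   +0.105  +0.044  +0.693  -0.428
    165  0.3966   +0.313  -0.084  +1.393  -0.861
    247  0.5938   +0.656  -0.296  +2.086  -1.288


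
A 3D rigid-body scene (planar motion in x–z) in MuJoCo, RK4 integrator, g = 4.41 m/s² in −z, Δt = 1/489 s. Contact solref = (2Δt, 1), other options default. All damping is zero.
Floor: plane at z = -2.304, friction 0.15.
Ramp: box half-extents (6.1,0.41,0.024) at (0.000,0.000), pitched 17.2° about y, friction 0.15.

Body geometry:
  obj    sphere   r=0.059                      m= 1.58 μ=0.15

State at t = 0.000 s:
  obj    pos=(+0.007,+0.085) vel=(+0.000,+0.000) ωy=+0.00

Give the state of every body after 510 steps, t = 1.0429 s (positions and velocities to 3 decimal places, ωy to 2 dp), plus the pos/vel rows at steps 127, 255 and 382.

State at t = 1.0429 s:
  obj    pos=(+0.491,-0.065) vel=(+0.928,-0.287) ωy=+16.46

Key-timestep trajectory:
   step    t(s)  obj.x    obj.z    obj.vx   obj.vz 
    127  0.2597   +0.037  +0.075  +0.231  -0.072
    255  0.5215   +0.128  +0.047  +0.464  -0.144
    382  0.7812   +0.278  +0.001  +0.695  -0.215


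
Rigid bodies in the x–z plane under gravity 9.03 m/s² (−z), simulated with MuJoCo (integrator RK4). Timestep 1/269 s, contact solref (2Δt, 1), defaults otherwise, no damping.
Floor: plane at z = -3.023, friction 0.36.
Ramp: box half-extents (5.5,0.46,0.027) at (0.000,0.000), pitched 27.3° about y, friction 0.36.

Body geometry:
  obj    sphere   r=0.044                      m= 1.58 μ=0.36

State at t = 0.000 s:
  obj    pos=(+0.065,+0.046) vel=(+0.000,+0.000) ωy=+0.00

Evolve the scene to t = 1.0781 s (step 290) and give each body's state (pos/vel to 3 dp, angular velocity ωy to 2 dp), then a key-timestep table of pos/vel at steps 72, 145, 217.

State at t = 1.0781 s:
  obj    pos=(+1.593,-0.742) vel=(+2.834,-1.463) ωy=+72.47

Key-timestep trajectory:
   step    t(s)  obj.x    obj.z    obj.vx   obj.vz 
     72  0.2677   +0.159  -0.002  +0.704  -0.363
    145  0.5390   +0.447  -0.151  +1.417  -0.731
    217  0.8067   +0.921  -0.395  +2.121  -1.095


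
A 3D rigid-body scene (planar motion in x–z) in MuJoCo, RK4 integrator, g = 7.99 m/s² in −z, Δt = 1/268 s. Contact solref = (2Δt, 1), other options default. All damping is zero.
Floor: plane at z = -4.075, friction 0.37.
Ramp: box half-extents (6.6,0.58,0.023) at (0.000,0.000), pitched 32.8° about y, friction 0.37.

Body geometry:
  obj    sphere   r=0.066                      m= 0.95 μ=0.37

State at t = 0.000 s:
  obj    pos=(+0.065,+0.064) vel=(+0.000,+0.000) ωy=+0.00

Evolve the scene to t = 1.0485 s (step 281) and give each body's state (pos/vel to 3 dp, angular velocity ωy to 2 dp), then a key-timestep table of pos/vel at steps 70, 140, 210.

State at t = 1.0485 s:
  obj    pos=(+1.494,-0.857) vel=(+2.725,-1.756) ωy=+49.11

Key-timestep trajectory:
   step    t(s)  obj.x    obj.z    obj.vx   obj.vz 
     70  0.2612   +0.154  +0.007  +0.679  -0.438
    140  0.5224   +0.420  -0.165  +1.358  -0.875
    210  0.7836   +0.863  -0.450  +2.036  -1.312


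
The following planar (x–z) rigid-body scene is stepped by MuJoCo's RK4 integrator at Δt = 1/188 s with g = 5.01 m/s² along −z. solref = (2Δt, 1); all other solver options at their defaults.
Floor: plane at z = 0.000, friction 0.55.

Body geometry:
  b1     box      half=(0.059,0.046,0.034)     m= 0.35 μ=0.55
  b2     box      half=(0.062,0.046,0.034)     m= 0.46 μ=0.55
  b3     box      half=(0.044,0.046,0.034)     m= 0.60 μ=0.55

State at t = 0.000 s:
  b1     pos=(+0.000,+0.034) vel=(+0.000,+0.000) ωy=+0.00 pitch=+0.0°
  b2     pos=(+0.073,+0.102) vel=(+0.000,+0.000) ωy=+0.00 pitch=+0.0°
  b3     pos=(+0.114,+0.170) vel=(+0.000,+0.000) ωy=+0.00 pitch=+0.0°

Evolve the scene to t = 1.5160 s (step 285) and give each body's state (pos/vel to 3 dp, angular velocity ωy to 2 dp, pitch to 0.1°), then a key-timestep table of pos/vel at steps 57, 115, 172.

State at t = 1.5160 s:
  b1     pos=(+0.000,+0.034) vel=(+0.000,+0.000) ωy=+0.00 pitch=+0.0°
  b2     pos=(+0.134,+0.062) vel=(+0.000,+0.000) ωy=+0.00 pitch=+90.0°
  b3     pos=(+0.301,+0.034) vel=(+0.000,+0.000) ωy=+0.00 pitch=+180.0°

Key-timestep trajectory:
   step    t(s)  b1.x    b1.z    b1.vx   b1.vz   b2.x    b2.z    b2.vx   b2.vz   b3.x    b3.z    b3.vx   b3.vz 
     57  0.3032   +0.000  +0.034  +0.000  +0.000   +0.101  +0.069  +0.214  +0.069   +0.188  +0.063  +0.349  -0.965
    115  0.6117   +0.000  +0.034  +0.000  +0.000   +0.150  +0.068  +0.004  +0.001   +0.269  +0.054  +0.204  -0.053
    172  0.9149   +0.000  +0.034  +0.000  +0.000   +0.130  +0.064  +0.048  -0.022   +0.301  +0.034  +0.000  +0.000


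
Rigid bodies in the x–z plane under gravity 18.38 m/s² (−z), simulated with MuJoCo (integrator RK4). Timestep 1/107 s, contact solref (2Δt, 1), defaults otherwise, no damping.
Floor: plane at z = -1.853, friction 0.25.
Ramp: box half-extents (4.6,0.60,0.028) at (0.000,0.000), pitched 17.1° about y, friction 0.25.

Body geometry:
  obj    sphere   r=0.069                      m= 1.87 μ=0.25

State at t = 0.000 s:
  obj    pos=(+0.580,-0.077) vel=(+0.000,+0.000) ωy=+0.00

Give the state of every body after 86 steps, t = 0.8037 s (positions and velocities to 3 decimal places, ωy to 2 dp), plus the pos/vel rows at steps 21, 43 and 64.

State at t = 0.8037 s:
  obj    pos=(+1.772,-0.444) vel=(+2.966,-0.912) ωy=+44.95

Key-timestep trajectory:
   step    t(s)  obj.x    obj.z    obj.vx   obj.vz 
     21  0.1963   +0.651  -0.099  +0.725  -0.223
     43  0.4019   +0.878  -0.169  +1.483  -0.456
     64  0.5981   +1.240  -0.280  +2.207  -0.679


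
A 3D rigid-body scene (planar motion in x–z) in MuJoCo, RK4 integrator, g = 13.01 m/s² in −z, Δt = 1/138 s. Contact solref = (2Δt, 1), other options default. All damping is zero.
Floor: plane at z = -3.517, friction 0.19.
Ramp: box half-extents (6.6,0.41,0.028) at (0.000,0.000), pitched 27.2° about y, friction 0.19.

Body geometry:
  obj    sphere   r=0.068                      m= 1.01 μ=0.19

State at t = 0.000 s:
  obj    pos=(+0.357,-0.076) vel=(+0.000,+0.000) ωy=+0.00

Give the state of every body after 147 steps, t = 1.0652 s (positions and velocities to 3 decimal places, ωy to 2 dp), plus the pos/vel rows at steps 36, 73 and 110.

State at t = 1.0652 s:
  obj    pos=(+2.501,-1.177) vel=(+4.025,-2.068) ωy=+66.52

Key-timestep trajectory:
   step    t(s)  obj.x    obj.z    obj.vx   obj.vz 
     36  0.2609   +0.486  -0.142  +0.986  -0.507
     73  0.5290   +0.886  -0.347  +1.999  -1.027
    110  0.7971   +1.558  -0.693  +3.012  -1.548


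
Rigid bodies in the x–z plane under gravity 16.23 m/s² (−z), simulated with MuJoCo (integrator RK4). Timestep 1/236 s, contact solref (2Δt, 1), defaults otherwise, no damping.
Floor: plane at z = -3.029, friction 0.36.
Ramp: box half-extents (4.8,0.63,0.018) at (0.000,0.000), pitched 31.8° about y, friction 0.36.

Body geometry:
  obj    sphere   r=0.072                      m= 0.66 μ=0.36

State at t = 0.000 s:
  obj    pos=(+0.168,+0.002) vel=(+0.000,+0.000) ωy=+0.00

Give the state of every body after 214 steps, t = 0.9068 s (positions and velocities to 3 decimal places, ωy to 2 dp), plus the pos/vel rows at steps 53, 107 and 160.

State at t = 0.9068 s:
  obj    pos=(+2.303,-1.322) vel=(+4.708,-2.919) ωy=+76.93

Key-timestep trajectory:
   step    t(s)  obj.x    obj.z    obj.vx   obj.vz 
     53  0.2246   +0.299  -0.079  +1.166  -0.723
    107  0.4534   +0.702  -0.329  +2.354  -1.460
    160  0.6780   +1.361  -0.738  +3.520  -2.183


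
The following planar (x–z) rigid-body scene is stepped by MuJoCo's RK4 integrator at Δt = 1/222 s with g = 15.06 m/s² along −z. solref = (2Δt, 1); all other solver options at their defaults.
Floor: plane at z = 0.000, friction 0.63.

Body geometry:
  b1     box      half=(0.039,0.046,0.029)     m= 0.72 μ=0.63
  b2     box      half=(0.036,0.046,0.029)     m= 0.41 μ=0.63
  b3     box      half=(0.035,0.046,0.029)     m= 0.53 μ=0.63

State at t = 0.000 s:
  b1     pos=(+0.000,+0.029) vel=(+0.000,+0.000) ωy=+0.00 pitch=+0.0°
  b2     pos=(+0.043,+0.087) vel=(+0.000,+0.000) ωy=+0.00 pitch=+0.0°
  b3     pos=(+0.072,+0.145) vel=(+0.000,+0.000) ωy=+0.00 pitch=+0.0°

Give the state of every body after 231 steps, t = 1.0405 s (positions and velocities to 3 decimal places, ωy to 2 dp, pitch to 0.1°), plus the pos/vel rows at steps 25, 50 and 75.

State at t = 1.0405 s:
  b1     pos=(+0.000,+0.029) vel=(+0.000,+0.000) ωy=+0.00 pitch=+0.0°
  b2     pos=(+0.077,+0.036) vel=(+0.000,+0.000) ωy=+0.00 pitch=+90.0°
  b3     pos=(+0.231,+0.029) vel=(+0.000,+0.000) ωy=+0.00 pitch=+180.0°

Key-timestep trajectory:
   step    t(s)  b1.x    b1.z    b1.vx   b1.vz   b2.x    b2.z    b2.vx   b2.vz   b3.x    b3.z    b3.vx   b3.vz 
     25  0.1126   +0.000  +0.029  -0.001  +0.000   +0.053  +0.083  +0.201  -0.107   +0.102  +0.126  +0.533  -0.492
     50  0.2252   +0.000  +0.029  +0.000  +0.000   +0.078  +0.034  -0.055  +0.137   +0.172  +0.037  +0.397  +0.363
     75  0.3378   +0.000  +0.029  +0.000  +0.000   +0.077  +0.036  +0.000  +0.000   +0.212  +0.042  +0.405  -0.163


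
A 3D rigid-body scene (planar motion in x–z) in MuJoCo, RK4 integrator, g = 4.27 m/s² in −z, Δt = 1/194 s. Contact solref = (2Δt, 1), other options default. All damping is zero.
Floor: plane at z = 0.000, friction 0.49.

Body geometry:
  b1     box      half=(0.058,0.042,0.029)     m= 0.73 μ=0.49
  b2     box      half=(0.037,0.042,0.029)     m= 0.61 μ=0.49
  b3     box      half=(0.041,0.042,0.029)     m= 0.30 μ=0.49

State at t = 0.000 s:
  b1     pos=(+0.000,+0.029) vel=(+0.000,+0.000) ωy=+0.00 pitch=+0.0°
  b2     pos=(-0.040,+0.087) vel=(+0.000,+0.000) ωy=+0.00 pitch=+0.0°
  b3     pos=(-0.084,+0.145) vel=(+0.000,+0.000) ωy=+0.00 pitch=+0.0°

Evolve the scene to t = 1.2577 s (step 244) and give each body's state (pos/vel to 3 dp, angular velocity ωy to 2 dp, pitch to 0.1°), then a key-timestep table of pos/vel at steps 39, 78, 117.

State at t = 1.2577 s:
  b1     pos=(+0.000,+0.029) vel=(+0.000,+0.000) ωy=+0.00 pitch=+0.0°
  b2     pos=(-0.040,+0.087) vel=(+0.000,+0.000) ωy=+0.00 pitch=+0.0°
  b3     pos=(-0.108,+0.041) vel=(+0.000,+0.000) ωy=+0.00 pitch=-90.0°

Key-timestep trajectory:
   step    t(s)  b1.x    b1.z    b1.vx   b1.vz   b2.x    b2.z    b2.vx   b2.vz   b3.x    b3.z    b3.vx   b3.vz 
     39  0.2010   +0.000  +0.029  +0.000  +0.000   -0.040  +0.087  +0.000  +0.000   -0.096  +0.139  -0.126  -0.099
     78  0.4021   +0.000  +0.029  +0.000  +0.000   -0.040  +0.087  +0.000  +0.000   -0.125  +0.052  -0.147  -0.852
    117  0.6031   +0.000  +0.029  +0.000  +0.000   -0.040  +0.087  +0.000  +0.000   -0.117  +0.046  +0.128  -0.056


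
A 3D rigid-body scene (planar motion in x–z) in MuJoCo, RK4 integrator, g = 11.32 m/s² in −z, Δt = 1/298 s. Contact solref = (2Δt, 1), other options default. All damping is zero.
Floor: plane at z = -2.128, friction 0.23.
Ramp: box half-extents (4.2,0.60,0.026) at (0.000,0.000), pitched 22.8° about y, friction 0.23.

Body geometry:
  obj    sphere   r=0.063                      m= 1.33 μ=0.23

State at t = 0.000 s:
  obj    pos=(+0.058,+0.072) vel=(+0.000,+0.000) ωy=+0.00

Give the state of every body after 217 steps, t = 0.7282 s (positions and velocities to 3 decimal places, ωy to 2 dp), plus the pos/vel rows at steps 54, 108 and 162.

State at t = 0.7282 s:
  obj    pos=(+0.824,-0.250) vel=(+2.103,-0.884) ωy=+36.21

Key-timestep trajectory:
   step    t(s)  obj.x    obj.z    obj.vx   obj.vz 
     54  0.1812   +0.106  +0.052  +0.524  -0.220
    108  0.3624   +0.248  -0.008  +1.047  -0.440
    162  0.5436   +0.485  -0.107  +1.570  -0.660


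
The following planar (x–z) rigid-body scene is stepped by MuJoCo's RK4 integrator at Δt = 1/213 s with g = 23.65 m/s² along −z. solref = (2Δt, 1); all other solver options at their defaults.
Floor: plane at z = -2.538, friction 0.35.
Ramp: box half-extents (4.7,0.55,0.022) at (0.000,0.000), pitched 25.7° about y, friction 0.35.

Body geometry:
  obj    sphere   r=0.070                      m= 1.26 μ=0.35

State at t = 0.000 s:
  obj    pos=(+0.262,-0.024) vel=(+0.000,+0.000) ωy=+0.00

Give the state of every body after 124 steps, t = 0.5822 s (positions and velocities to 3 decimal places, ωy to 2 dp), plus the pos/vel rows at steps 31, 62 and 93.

State at t = 0.5822 s:
  obj    pos=(+1.381,-0.562) vel=(+3.843,-1.850) ωy=+60.91

Key-timestep trajectory:
   step    t(s)  obj.x    obj.z    obj.vx   obj.vz 
     31  0.1455   +0.332  -0.058  +0.961  -0.463
     62  0.2911   +0.542  -0.159  +1.922  -0.925
     93  0.4366   +0.891  -0.327  +2.882  -1.387


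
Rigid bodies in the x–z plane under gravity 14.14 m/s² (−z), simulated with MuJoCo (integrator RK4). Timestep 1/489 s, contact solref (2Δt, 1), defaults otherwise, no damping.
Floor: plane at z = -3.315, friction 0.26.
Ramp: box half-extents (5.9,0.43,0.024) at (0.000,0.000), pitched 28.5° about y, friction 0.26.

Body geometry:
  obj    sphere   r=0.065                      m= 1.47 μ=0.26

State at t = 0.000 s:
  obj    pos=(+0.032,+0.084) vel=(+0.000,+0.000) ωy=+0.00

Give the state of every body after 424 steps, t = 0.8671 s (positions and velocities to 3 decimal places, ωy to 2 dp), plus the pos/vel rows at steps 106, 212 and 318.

State at t = 0.8671 s:
  obj    pos=(+1.624,-0.781) vel=(+3.672,-1.994) ωy=+64.28

Key-timestep trajectory:
   step    t(s)  obj.x    obj.z    obj.vx   obj.vz 
    106  0.2168   +0.132  +0.030  +0.918  -0.499
    212  0.4335   +0.430  -0.132  +1.836  -0.997
    318  0.6503   +0.928  -0.402  +2.754  -1.495


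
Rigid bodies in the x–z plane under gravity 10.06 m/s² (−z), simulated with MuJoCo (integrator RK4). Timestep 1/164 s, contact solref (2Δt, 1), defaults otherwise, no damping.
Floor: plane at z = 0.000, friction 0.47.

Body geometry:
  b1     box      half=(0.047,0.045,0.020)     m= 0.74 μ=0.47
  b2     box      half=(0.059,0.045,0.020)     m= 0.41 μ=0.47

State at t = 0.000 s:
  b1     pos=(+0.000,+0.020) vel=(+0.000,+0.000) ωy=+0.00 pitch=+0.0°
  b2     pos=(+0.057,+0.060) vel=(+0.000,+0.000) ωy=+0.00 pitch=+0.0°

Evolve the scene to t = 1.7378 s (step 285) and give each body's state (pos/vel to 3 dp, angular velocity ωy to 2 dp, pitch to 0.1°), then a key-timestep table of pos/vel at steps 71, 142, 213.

State at t = 1.7378 s:
  b1     pos=(+0.000,+0.020) vel=(+0.000,+0.000) ωy=+0.00 pitch=+0.0°
  b2     pos=(+0.067,+0.050) vel=(+0.001,+0.000) ωy=-0.01 pitch=+34.9°

Key-timestep trajectory:
   step    t(s)  b1.x    b1.z    b1.vx   b1.vz   b2.x    b2.z    b2.vx   b2.vz 
     71  0.4329   +0.000  +0.020  +0.000  +0.000   +0.066  +0.051  +0.001  +0.000
    142  0.8659   +0.000  +0.020  +0.000  +0.000   +0.066  +0.051  +0.001  +0.000
    213  1.2988   +0.000  +0.020  +0.000  +0.000   +0.067  +0.050  +0.001  +0.000
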